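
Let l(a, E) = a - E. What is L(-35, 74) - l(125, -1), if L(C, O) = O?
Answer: -52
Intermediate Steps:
L(-35, 74) - l(125, -1) = 74 - (125 - 1*(-1)) = 74 - (125 + 1) = 74 - 1*126 = 74 - 126 = -52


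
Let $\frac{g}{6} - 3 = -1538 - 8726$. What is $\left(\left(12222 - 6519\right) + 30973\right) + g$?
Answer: $-24890$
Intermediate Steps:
$g = -61566$ ($g = 18 + 6 \left(-1538 - 8726\right) = 18 + 6 \left(-10264\right) = 18 - 61584 = -61566$)
$\left(\left(12222 - 6519\right) + 30973\right) + g = \left(\left(12222 - 6519\right) + 30973\right) - 61566 = \left(5703 + 30973\right) - 61566 = 36676 - 61566 = -24890$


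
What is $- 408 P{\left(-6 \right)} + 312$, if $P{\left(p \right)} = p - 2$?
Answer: $3576$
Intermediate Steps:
$P{\left(p \right)} = -2 + p$
$- 408 P{\left(-6 \right)} + 312 = - 408 \left(-2 - 6\right) + 312 = \left(-408\right) \left(-8\right) + 312 = 3264 + 312 = 3576$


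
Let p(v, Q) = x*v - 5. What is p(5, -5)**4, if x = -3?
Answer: 160000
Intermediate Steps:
p(v, Q) = -5 - 3*v (p(v, Q) = -3*v - 5 = -5 - 3*v)
p(5, -5)**4 = (-5 - 3*5)**4 = (-5 - 15)**4 = (-20)**4 = 160000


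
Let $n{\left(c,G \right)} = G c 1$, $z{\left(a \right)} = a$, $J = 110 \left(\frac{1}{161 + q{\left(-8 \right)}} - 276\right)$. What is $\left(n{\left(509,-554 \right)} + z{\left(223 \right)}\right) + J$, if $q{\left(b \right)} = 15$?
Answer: $- \frac{2496979}{8} \approx -3.1212 \cdot 10^{5}$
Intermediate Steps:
$J = - \frac{242875}{8}$ ($J = 110 \left(\frac{1}{161 + 15} - 276\right) = 110 \left(\frac{1}{176} - 276\right) = 110 \left(- \frac{48575}{176}\right) = - \frac{242875}{8} \approx -30359.0$)
$n{\left(c,G \right)} = G c$
$\left(n{\left(509,-554 \right)} + z{\left(223 \right)}\right) + J = \left(\left(-554\right) 509 + 223\right) - \frac{242875}{8} = \left(-281986 + 223\right) - \frac{242875}{8} = -281763 - \frac{242875}{8} = - \frac{2496979}{8}$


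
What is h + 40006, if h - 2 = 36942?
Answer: 76950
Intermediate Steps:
h = 36944 (h = 2 + 36942 = 36944)
h + 40006 = 36944 + 40006 = 76950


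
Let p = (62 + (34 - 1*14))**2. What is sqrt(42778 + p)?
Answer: sqrt(49502) ≈ 222.49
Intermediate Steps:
p = 6724 (p = (62 + (34 - 14))**2 = (62 + 20)**2 = 82**2 = 6724)
sqrt(42778 + p) = sqrt(42778 + 6724) = sqrt(49502)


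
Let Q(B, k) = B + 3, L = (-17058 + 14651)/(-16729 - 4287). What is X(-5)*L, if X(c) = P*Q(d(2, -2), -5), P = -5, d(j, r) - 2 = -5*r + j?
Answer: -204595/21016 ≈ -9.7352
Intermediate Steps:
d(j, r) = 2 + j - 5*r (d(j, r) = 2 + (-5*r + j) = 2 + (j - 5*r) = 2 + j - 5*r)
L = 2407/21016 (L = -2407/(-21016) = -2407*(-1/21016) = 2407/21016 ≈ 0.11453)
Q(B, k) = 3 + B
X(c) = -85 (X(c) = -5*(3 + (2 + 2 - 5*(-2))) = -5*(3 + (2 + 2 + 10)) = -5*(3 + 14) = -5*17 = -85)
X(-5)*L = -85*2407/21016 = -204595/21016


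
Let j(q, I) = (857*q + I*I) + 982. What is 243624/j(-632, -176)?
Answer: -121812/254833 ≈ -0.47801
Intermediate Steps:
j(q, I) = 982 + I² + 857*q (j(q, I) = (857*q + I²) + 982 = (I² + 857*q) + 982 = 982 + I² + 857*q)
243624/j(-632, -176) = 243624/(982 + (-176)² + 857*(-632)) = 243624/(982 + 30976 - 541624) = 243624/(-509666) = 243624*(-1/509666) = -121812/254833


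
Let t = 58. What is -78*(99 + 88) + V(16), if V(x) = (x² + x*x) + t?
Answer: -14016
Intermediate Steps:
V(x) = 58 + 2*x² (V(x) = (x² + x*x) + 58 = (x² + x²) + 58 = 2*x² + 58 = 58 + 2*x²)
-78*(99 + 88) + V(16) = -78*(99 + 88) + (58 + 2*16²) = -78*187 + (58 + 2*256) = -14586 + (58 + 512) = -14586 + 570 = -14016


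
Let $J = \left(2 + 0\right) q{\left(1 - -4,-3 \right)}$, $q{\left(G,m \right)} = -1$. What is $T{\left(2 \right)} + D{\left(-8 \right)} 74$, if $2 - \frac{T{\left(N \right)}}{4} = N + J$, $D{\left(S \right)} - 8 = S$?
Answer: $8$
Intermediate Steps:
$D{\left(S \right)} = 8 + S$
$J = -2$ ($J = \left(2 + 0\right) \left(-1\right) = 2 \left(-1\right) = -2$)
$T{\left(N \right)} = 16 - 4 N$ ($T{\left(N \right)} = 8 - 4 \left(N - 2\right) = 8 - 4 \left(-2 + N\right) = 8 - \left(-8 + 4 N\right) = 16 - 4 N$)
$T{\left(2 \right)} + D{\left(-8 \right)} 74 = \left(16 - 8\right) + \left(8 - 8\right) 74 = \left(16 - 8\right) + 0 \cdot 74 = 8 + 0 = 8$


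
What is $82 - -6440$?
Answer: $6522$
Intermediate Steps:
$82 - -6440 = 82 + 6440 = 6522$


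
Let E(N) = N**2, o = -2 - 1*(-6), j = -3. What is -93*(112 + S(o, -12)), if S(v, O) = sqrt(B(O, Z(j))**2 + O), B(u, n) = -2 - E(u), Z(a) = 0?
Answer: -10416 - 186*sqrt(5326) ≈ -23990.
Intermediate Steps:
o = 4 (o = -2 + 6 = 4)
B(u, n) = -2 - u**2
S(v, O) = sqrt(O + (-2 - O**2)**2) (S(v, O) = sqrt((-2 - O**2)**2 + O) = sqrt(O + (-2 - O**2)**2))
-93*(112 + S(o, -12)) = -93*(112 + sqrt(-12 + (2 + (-12)**2)**2)) = -93*(112 + sqrt(-12 + (2 + 144)**2)) = -93*(112 + sqrt(-12 + 146**2)) = -93*(112 + sqrt(-12 + 21316)) = -93*(112 + sqrt(21304)) = -93*(112 + 2*sqrt(5326)) = -10416 - 186*sqrt(5326)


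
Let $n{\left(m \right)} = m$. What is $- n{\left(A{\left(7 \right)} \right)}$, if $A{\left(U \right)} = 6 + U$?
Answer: $-13$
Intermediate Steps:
$- n{\left(A{\left(7 \right)} \right)} = - (6 + 7) = \left(-1\right) 13 = -13$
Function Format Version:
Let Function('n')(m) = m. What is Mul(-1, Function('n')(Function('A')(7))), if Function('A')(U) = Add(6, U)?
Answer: -13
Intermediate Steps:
Mul(-1, Function('n')(Function('A')(7))) = Mul(-1, Add(6, 7)) = Mul(-1, 13) = -13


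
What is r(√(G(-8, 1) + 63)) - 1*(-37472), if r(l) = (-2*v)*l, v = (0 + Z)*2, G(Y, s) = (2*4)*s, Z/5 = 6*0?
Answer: 37472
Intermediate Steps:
Z = 0 (Z = 5*(6*0) = 5*0 = 0)
G(Y, s) = 8*s
v = 0 (v = (0 + 0)*2 = 0*2 = 0)
r(l) = 0 (r(l) = (-2*0)*l = 0*l = 0)
r(√(G(-8, 1) + 63)) - 1*(-37472) = 0 - 1*(-37472) = 0 + 37472 = 37472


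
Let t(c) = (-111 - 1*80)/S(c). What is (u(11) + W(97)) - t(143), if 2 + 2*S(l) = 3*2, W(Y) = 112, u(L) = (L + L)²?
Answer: 1383/2 ≈ 691.50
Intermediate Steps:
u(L) = 4*L² (u(L) = (2*L)² = 4*L²)
S(l) = 2 (S(l) = -1 + (3*2)/2 = -1 + (½)*6 = -1 + 3 = 2)
t(c) = -191/2 (t(c) = (-111 - 1*80)/2 = (-111 - 80)*(½) = -191*½ = -191/2)
(u(11) + W(97)) - t(143) = (4*11² + 112) - 1*(-191/2) = (4*121 + 112) + 191/2 = (484 + 112) + 191/2 = 596 + 191/2 = 1383/2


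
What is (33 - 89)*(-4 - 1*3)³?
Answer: 19208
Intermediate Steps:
(33 - 89)*(-4 - 1*3)³ = -56*(-4 - 3)³ = -56*(-7)³ = -56*(-343) = 19208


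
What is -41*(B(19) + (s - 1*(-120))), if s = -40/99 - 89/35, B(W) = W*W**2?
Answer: -991052984/3465 ≈ -2.8602e+5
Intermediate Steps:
B(W) = W**3
s = -10211/3465 (s = -40*1/99 - 89*1/35 = -40/99 - 89/35 = -10211/3465 ≈ -2.9469)
-41*(B(19) + (s - 1*(-120))) = -41*(19**3 + (-10211/3465 - 1*(-120))) = -41*(6859 + (-10211/3465 + 120)) = -41*(6859 + 405589/3465) = -41*24172024/3465 = -991052984/3465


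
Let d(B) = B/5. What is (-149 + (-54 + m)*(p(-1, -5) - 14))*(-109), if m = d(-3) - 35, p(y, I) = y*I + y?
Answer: -81423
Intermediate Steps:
p(y, I) = y + I*y (p(y, I) = I*y + y = y + I*y)
d(B) = B/5 (d(B) = B*(⅕) = B/5)
m = -178/5 (m = (⅕)*(-3) - 35 = -⅗ - 35 = -178/5 ≈ -35.600)
(-149 + (-54 + m)*(p(-1, -5) - 14))*(-109) = (-149 + (-54 - 178/5)*(-(1 - 5) - 14))*(-109) = (-149 - 448*(-1*(-4) - 14)/5)*(-109) = (-149 - 448*(4 - 14)/5)*(-109) = (-149 - 448/5*(-10))*(-109) = (-149 + 896)*(-109) = 747*(-109) = -81423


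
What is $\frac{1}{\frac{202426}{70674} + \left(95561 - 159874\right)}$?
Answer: $- \frac{35337}{2272527268} \approx -1.555 \cdot 10^{-5}$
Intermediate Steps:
$\frac{1}{\frac{202426}{70674} + \left(95561 - 159874\right)} = \frac{1}{202426 \cdot \frac{1}{70674} - 64313} = \frac{1}{\frac{101213}{35337} - 64313} = \frac{1}{- \frac{2272527268}{35337}} = - \frac{35337}{2272527268}$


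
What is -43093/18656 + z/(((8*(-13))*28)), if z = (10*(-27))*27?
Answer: 328607/1697696 ≈ 0.19356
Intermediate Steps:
z = -7290 (z = -270*27 = -7290)
-43093/18656 + z/(((8*(-13))*28)) = -43093/18656 - 7290/((8*(-13))*28) = -43093*1/18656 - 7290/((-104*28)) = -43093/18656 - 7290/(-2912) = -43093/18656 - 7290*(-1/2912) = -43093/18656 + 3645/1456 = 328607/1697696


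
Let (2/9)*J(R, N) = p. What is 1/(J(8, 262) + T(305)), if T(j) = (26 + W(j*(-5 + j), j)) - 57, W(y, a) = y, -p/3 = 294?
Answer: 1/87500 ≈ 1.1429e-5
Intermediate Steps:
p = -882 (p = -3*294 = -882)
J(R, N) = -3969 (J(R, N) = (9/2)*(-882) = -3969)
T(j) = -31 + j*(-5 + j) (T(j) = (26 + j*(-5 + j)) - 57 = -31 + j*(-5 + j))
1/(J(8, 262) + T(305)) = 1/(-3969 + (-31 + 305*(-5 + 305))) = 1/(-3969 + (-31 + 305*300)) = 1/(-3969 + (-31 + 91500)) = 1/(-3969 + 91469) = 1/87500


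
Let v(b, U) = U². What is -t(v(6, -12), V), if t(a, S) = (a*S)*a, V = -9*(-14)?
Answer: -2612736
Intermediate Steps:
V = 126
t(a, S) = S*a² (t(a, S) = (S*a)*a = S*a²)
-t(v(6, -12), V) = -126*((-12)²)² = -126*144² = -126*20736 = -1*2612736 = -2612736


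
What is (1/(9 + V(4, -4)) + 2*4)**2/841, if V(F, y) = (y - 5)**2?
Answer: 519841/6812100 ≈ 0.076311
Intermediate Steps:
V(F, y) = (-5 + y)**2
(1/(9 + V(4, -4)) + 2*4)**2/841 = (1/(9 + (-5 - 4)**2) + 2*4)**2/841 = (1/(9 + (-9)**2) + 8)**2*(1/841) = (1/(9 + 81) + 8)**2*(1/841) = (1/90 + 8)**2*(1/841) = (721/90)**2*(1/841) = (519841/8100)*(1/841) = 519841/6812100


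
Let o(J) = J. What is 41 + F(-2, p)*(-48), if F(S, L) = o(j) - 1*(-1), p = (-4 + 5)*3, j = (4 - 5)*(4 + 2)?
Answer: 281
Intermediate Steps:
j = -6 (j = -1*6 = -6)
p = 3 (p = 1*3 = 3)
F(S, L) = -5 (F(S, L) = -6 - 1*(-1) = -6 + 1 = -5)
41 + F(-2, p)*(-48) = 41 - 5*(-48) = 41 + 240 = 281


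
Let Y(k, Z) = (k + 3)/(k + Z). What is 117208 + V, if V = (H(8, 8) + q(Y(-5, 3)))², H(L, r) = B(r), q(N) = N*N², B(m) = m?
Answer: 117289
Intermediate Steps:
Y(k, Z) = (3 + k)/(Z + k)
q(N) = N³
H(L, r) = r
V = 81 (V = (8 + ((3 - 5)/(3 - 5))³)² = (8 + (-2/(-2))³)² = (8 + (-½*(-2))³)² = (8 + 1³)² = (8 + 1)² = 9² = 81)
117208 + V = 117208 + 81 = 117289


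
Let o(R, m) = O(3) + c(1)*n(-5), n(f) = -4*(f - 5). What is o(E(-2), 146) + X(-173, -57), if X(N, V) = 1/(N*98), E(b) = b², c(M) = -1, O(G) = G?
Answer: -627299/16954 ≈ -37.000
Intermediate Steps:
n(f) = 20 - 4*f (n(f) = -4*(-5 + f) = 20 - 4*f)
o(R, m) = -37 (o(R, m) = 3 - (20 - 4*(-5)) = 3 - (20 + 20) = 3 - 1*40 = 3 - 40 = -37)
X(N, V) = 1/(98*N) (X(N, V) = (1/98)/N = 1/(98*N))
o(E(-2), 146) + X(-173, -57) = -37 + (1/98)/(-173) = -37 + (1/98)*(-1/173) = -37 - 1/16954 = -627299/16954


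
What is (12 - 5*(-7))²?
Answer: 2209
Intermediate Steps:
(12 - 5*(-7))² = (12 + 35)² = 47² = 2209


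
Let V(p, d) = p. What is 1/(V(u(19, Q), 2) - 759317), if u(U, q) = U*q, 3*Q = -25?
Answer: -3/2278426 ≈ -1.3167e-6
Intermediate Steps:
Q = -25/3 (Q = (⅓)*(-25) = -25/3 ≈ -8.3333)
1/(V(u(19, Q), 2) - 759317) = 1/(19*(-25/3) - 759317) = 1/(-475/3 - 759317) = 1/(-2278426/3) = -3/2278426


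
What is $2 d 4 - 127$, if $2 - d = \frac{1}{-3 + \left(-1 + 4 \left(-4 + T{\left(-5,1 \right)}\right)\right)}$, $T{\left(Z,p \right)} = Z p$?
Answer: $- \frac{554}{5} \approx -110.8$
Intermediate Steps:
$d = \frac{81}{40}$ ($d = 2 - \frac{1}{-3 + \left(-1 + 4 \left(-4 - 5\right)\right)} = 2 - \frac{1}{-3 + \left(-1 + 4 \left(-9\right)\right)} = 2 - \frac{1}{-3 - 37} = 2 - \frac{1}{-40} = 2 - - \frac{1}{40} = 2 + \frac{1}{40} = \frac{81}{40} \approx 2.025$)
$2 d 4 - 127 = 2 \cdot \frac{81}{40} \cdot 4 - 127 = \frac{81}{20} \cdot 4 - 127 = \frac{81}{5} - 127 = - \frac{554}{5}$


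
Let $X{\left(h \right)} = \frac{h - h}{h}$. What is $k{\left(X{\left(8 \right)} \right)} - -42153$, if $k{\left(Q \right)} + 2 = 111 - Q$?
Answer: $42262$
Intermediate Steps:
$X{\left(h \right)} = 0$ ($X{\left(h \right)} = \frac{0}{h} = 0$)
$k{\left(Q \right)} = 109 - Q$ ($k{\left(Q \right)} = -2 - \left(-111 + Q\right) = 109 - Q$)
$k{\left(X{\left(8 \right)} \right)} - -42153 = \left(109 - 0\right) - -42153 = \left(109 + 0\right) + 42153 = 109 + 42153 = 42262$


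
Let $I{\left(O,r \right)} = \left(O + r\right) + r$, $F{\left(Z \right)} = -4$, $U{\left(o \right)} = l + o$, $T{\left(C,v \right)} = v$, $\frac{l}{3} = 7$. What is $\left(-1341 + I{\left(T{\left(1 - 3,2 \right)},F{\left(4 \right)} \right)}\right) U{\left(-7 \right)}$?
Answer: $-18858$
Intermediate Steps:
$l = 21$ ($l = 3 \cdot 7 = 21$)
$U{\left(o \right)} = 21 + o$
$I{\left(O,r \right)} = O + 2 r$
$\left(-1341 + I{\left(T{\left(1 - 3,2 \right)},F{\left(4 \right)} \right)}\right) U{\left(-7 \right)} = \left(-1341 + \left(2 + 2 \left(-4\right)\right)\right) \left(21 - 7\right) = \left(-1341 + \left(2 - 8\right)\right) 14 = \left(-1341 - 6\right) 14 = \left(-1347\right) 14 = -18858$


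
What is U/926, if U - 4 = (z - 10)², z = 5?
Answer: 29/926 ≈ 0.031317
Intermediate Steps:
U = 29 (U = 4 + (5 - 10)² = 4 + (-5)² = 4 + 25 = 29)
U/926 = 29/926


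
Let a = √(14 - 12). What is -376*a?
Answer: -376*√2 ≈ -531.74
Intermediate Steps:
a = √2 ≈ 1.4142
-376*a = -376*√2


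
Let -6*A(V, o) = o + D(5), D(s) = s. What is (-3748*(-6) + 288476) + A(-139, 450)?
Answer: 1865329/6 ≈ 3.1089e+5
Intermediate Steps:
A(V, o) = -⅚ - o/6 (A(V, o) = -(o + 5)/6 = -(5 + o)/6 = -⅚ - o/6)
(-3748*(-6) + 288476) + A(-139, 450) = (-3748*(-6) + 288476) + (-⅚ - ⅙*450) = (22488 + 288476) + (-⅚ - 75) = 310964 - 455/6 = 1865329/6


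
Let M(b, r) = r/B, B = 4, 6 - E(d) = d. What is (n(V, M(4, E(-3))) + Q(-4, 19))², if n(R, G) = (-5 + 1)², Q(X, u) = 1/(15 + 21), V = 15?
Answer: 332929/1296 ≈ 256.89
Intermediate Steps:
E(d) = 6 - d
M(b, r) = r/4
Q(X, u) = 1/36
n(R, G) = 16 (n(R, G) = (-4)² = 16)
(n(V, M(4, E(-3))) + Q(-4, 19))² = (16 + 1/36)² = (577/36)² = 332929/1296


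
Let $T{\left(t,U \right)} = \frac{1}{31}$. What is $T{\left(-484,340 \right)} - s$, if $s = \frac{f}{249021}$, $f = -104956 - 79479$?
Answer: $\frac{5966506}{7719651} \approx 0.7729$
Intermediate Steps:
$f = -184435$ ($f = -104956 - 79479 = -184435$)
$T{\left(t,U \right)} = \frac{1}{31}$
$s = - \frac{184435}{249021} \approx -0.74064$
$T{\left(-484,340 \right)} - s = \frac{1}{31} - - \frac{184435}{249021} = \frac{1}{31} + \frac{184435}{249021} = \frac{5966506}{7719651}$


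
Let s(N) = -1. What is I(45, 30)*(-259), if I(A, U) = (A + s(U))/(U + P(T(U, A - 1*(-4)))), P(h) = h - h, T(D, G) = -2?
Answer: -5698/15 ≈ -379.87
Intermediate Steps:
P(h) = 0
I(A, U) = (-1 + A)/U (I(A, U) = (A - 1)/(U + 0) = (-1 + A)/U)
I(45, 30)*(-259) = ((-1 + 45)/30)*(-259) = ((1/30)*44)*(-259) = (22/15)*(-259) = -5698/15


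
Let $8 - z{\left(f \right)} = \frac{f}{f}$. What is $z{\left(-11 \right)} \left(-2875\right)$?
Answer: $-20125$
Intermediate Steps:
$z{\left(f \right)} = 7$ ($z{\left(f \right)} = 8 - \frac{f}{f} = 8 - 1 = 7$)
$z{\left(-11 \right)} \left(-2875\right) = 7 \left(-2875\right) = -20125$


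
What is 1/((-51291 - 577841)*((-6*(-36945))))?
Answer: -1/139459690440 ≈ -7.1705e-12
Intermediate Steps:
1/((-51291 - 577841)*((-6*(-36945)))) = 1/(-629132*221670) = -1/629132*1/221670 = -1/139459690440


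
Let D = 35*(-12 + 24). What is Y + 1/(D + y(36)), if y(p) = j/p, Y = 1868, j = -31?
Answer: 28186288/15089 ≈ 1868.0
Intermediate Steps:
D = 420 (D = 35*12 = 420)
y(p) = -31/p
Y + 1/(D + y(36)) = 1868 + 1/(420 - 31/36) = 1868 + 1/(15089/36) = 1868 + 36/15089 = 28186288/15089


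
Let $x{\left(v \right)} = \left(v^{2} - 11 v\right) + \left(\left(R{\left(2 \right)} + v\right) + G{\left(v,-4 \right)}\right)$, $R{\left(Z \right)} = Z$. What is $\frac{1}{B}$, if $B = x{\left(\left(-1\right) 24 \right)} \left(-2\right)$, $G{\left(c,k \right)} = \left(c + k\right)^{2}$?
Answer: $- \frac{1}{3204} \approx -0.00031211$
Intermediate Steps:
$x{\left(v \right)} = 2 + v^{2} + \left(-4 + v\right)^{2} - 10 v$ ($x{\left(v \right)} = \left(v^{2} - 11 v\right) + \left(\left(2 + v\right) + \left(v - 4\right)^{2}\right) = \left(v^{2} - 11 v\right) + \left(\left(2 + v\right) + \left(-4 + v\right)^{2}\right) = \left(v^{2} - 11 v\right) + \left(2 + v + \left(-4 + v\right)^{2}\right) = 2 + v^{2} + \left(-4 + v\right)^{2} - 10 v$)
$B = -3204$ ($B = \left(18 - 18 \left(\left(-1\right) 24\right) + 2 \left(\left(-1\right) 24\right)^{2}\right) \left(-2\right) = \left(18 - -432 + 2 \left(-24\right)^{2}\right) \left(-2\right) = \left(18 + 432 + 2 \cdot 576\right) \left(-2\right) = \left(18 + 432 + 1152\right) \left(-2\right) = 1602 \left(-2\right) = -3204$)
$\frac{1}{B} = \frac{1}{-3204} = - \frac{1}{3204}$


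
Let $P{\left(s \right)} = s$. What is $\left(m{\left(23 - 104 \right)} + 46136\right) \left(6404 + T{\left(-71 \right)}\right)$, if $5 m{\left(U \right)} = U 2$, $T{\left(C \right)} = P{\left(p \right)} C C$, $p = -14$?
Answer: $-2958468012$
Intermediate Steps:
$T{\left(C \right)} = - 14 C^{2}$ ($T{\left(C \right)} = - 14 C C = - 14 C^{2}$)
$m{\left(U \right)} = \frac{2 U}{5}$ ($m{\left(U \right)} = \frac{U 2}{5} = \frac{2 U}{5}$)
$\left(m{\left(23 - 104 \right)} + 46136\right) \left(6404 + T{\left(-71 \right)}\right) = \left(\frac{2 \left(23 - 104\right)}{5} + 46136\right) \left(6404 - 14 \left(-71\right)^{2}\right) = \left(\frac{2}{5} \left(-81\right) + 46136\right) \left(6404 - 70574\right) = \left(- \frac{162}{5} + 46136\right) \left(6404 - 70574\right) = \frac{230518}{5} \left(-64170\right) = -2958468012$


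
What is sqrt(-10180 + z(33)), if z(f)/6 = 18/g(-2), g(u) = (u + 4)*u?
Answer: I*sqrt(10207) ≈ 101.03*I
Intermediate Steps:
g(u) = u*(4 + u) (g(u) = (4 + u)*u = u*(4 + u))
z(f) = -27 (z(f) = 6*(18/((-2*(4 - 2)))) = 6*(18/((-2*2))) = 6*(18/(-4)) = 6*(18*(-1/4)) = 6*(-9/2) = -27)
sqrt(-10180 + z(33)) = sqrt(-10180 - 27) = sqrt(-10207) = I*sqrt(10207)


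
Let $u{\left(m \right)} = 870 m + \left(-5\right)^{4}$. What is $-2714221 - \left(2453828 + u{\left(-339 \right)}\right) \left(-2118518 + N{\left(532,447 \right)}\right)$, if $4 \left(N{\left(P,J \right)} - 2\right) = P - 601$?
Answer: $\frac{18300074261675}{4} \approx 4.575 \cdot 10^{12}$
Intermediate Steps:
$u{\left(m \right)} = 625 + 870 m$ ($u{\left(m \right)} = 870 m + 625 = 625 + 870 m$)
$N{\left(P,J \right)} = - \frac{593}{4} + \frac{P}{4}$ ($N{\left(P,J \right)} = 2 + \frac{P - 601}{4} = 2 + \frac{-601 + P}{4} = 2 + \left(- \frac{601}{4} + \frac{P}{4}\right) = - \frac{593}{4} + \frac{P}{4}$)
$-2714221 - \left(2453828 + u{\left(-339 \right)}\right) \left(-2118518 + N{\left(532,447 \right)}\right) = -2714221 - \left(2453828 + \left(625 + 870 \left(-339\right)\right)\right) \left(-2118518 + \left(- \frac{593}{4} + \frac{1}{4} \cdot 532\right)\right) = -2714221 - \left(2453828 + \left(625 - 294930\right)\right) \left(-2118518 + \left(- \frac{593}{4} + 133\right)\right) = -2714221 - \left(2453828 - 294305\right) \left(-2118518 - \frac{61}{4}\right) = -2714221 - 2159523 \left(- \frac{8474133}{4}\right) = -2714221 - - \frac{18300085118559}{4} = -2714221 + \frac{18300085118559}{4} = \frac{18300074261675}{4}$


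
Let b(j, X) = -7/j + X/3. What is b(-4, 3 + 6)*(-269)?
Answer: -5111/4 ≈ -1277.8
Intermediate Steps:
b(j, X) = -7/j + X/3 (b(j, X) = -7/j + X*(1/3) = -7/j + X/3)
b(-4, 3 + 6)*(-269) = (-7/(-4) + (3 + 6)/3)*(-269) = (-7*(-1/4) + (1/3)*9)*(-269) = (7/4 + 3)*(-269) = (19/4)*(-269) = -5111/4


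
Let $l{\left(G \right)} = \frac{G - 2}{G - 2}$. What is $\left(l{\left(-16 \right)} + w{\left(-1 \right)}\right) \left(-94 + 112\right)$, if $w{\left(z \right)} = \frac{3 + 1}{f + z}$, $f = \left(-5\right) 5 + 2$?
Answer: $15$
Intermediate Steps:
$l{\left(G \right)} = 1$ ($l{\left(G \right)} = \frac{-2 + G}{-2 + G} = 1$)
$f = -23$ ($f = -25 + 2 = -23$)
$w{\left(z \right)} = \frac{4}{-23 + z}$ ($w{\left(z \right)} = \frac{3 + 1}{-23 + z} = \frac{4}{-23 + z}$)
$\left(l{\left(-16 \right)} + w{\left(-1 \right)}\right) \left(-94 + 112\right) = \left(1 + \frac{4}{-23 - 1}\right) \left(-94 + 112\right) = \left(1 + \frac{4}{-24}\right) 18 = \left(1 + 4 \left(- \frac{1}{24}\right)\right) 18 = \left(1 - \frac{1}{6}\right) 18 = \frac{5}{6} \cdot 18 = 15$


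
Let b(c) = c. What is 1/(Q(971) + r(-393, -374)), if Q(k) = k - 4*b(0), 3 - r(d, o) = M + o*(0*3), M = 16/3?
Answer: 3/2906 ≈ 0.0010323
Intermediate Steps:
M = 16/3 (M = 16*(⅓) = 16/3 ≈ 5.3333)
r(d, o) = -7/3 (r(d, o) = 3 - (16/3 + o*(0*3)) = 3 - (16/3 + o*0) = 3 - (16/3 + 0) = 3 - 1*16/3 = 3 - 16/3 = -7/3)
Q(k) = k (Q(k) = k - 4*0 = k + 0 = k)
1/(Q(971) + r(-393, -374)) = 1/(971 - 7/3) = 1/(2906/3) = 3/2906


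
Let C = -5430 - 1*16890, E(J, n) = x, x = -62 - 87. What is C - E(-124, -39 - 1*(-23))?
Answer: -22171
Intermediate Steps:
x = -149
E(J, n) = -149
C = -22320 (C = -5430 - 16890 = -22320)
C - E(-124, -39 - 1*(-23)) = -22320 - 1*(-149) = -22320 + 149 = -22171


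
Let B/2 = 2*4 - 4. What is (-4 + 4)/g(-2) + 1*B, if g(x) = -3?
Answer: 8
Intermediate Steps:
B = 8 (B = 2*(2*4 - 4) = 2*(8 - 4) = 2*4 = 8)
(-4 + 4)/g(-2) + 1*B = (-4 + 4)/(-3) + 1*8 = -⅓*0 + 8 = 0 + 8 = 8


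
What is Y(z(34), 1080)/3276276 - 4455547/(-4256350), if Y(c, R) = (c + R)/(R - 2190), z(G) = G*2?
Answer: 202541662550114/193486560767325 ≈ 1.0468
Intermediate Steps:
z(G) = 2*G
Y(c, R) = (R + c)/(-2190 + R)
Y(z(34), 1080)/3276276 - 4455547/(-4256350) = ((1080 + 2*34)/(-2190 + 1080))/3276276 - 4455547/(-4256350) = ((1080 + 68)/(-1110))*(1/3276276) - 4455547*(-1/4256350) = -1/1110*1148*(1/3276276) + 4455547/4256350 = -574/555*1/3276276 + 4455547/4256350 = -287/909166590 + 4455547/4256350 = 202541662550114/193486560767325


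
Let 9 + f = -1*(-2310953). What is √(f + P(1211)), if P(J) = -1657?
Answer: √2309287 ≈ 1519.6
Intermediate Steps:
f = 2310944 (f = -9 - 1*(-2310953) = -9 + 2310953 = 2310944)
√(f + P(1211)) = √(2310944 - 1657) = √2309287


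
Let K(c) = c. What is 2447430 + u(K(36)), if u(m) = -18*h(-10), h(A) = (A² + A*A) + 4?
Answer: 2443758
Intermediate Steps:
h(A) = 4 + 2*A² (h(A) = (A² + A²) + 4 = 2*A² + 4 = 4 + 2*A²)
u(m) = -3672 (u(m) = -18*(4 + 2*(-10)²) = -18*(4 + 2*100) = -18*(4 + 200) = -18*204 = -3672)
2447430 + u(K(36)) = 2447430 - 3672 = 2443758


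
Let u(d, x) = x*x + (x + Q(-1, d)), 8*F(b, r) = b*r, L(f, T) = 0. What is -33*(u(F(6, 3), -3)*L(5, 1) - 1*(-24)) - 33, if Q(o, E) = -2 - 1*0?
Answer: -825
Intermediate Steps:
Q(o, E) = -2 (Q(o, E) = -2 + 0 = -2)
F(b, r) = b*r/8 (F(b, r) = (b*r)/8 = b*r/8)
u(d, x) = -2 + x + x² (u(d, x) = x*x + (x - 2) = x² + (-2 + x) = -2 + x + x²)
-33*(u(F(6, 3), -3)*L(5, 1) - 1*(-24)) - 33 = -33*((-2 - 3 + (-3)²)*0 - 1*(-24)) - 33 = -33*((-2 - 3 + 9)*0 + 24) - 33 = -33*(4*0 + 24) - 33 = -33*(0 + 24) - 33 = -33*24 - 33 = -792 - 33 = -825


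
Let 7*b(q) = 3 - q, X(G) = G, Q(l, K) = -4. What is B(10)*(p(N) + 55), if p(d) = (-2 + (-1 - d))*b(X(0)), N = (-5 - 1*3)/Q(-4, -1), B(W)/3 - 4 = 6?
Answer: 11100/7 ≈ 1585.7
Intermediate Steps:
B(W) = 30 (B(W) = 12 + 3*6 = 12 + 18 = 30)
b(q) = 3/7 - q/7 (b(q) = (3 - q)/7 = 3/7 - q/7)
N = 2 (N = (-5 - 1*3)/(-4) = (-5 - 3)*(-¼) = -8*(-¼) = 2)
p(d) = -9/7 - 3*d/7 (p(d) = (-2 + (-1 - d))*(3/7 - ⅐*0) = (-3 - d)*(3/7 + 0) = (-3 - d)*(3/7) = -9/7 - 3*d/7)
B(10)*(p(N) + 55) = 30*((-9/7 - 3/7*2) + 55) = 30*((-9/7 - 6/7) + 55) = 30*(-15/7 + 55) = 30*(370/7) = 11100/7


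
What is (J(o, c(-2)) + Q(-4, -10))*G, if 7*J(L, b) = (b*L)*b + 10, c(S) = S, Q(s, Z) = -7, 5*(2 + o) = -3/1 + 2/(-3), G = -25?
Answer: 535/3 ≈ 178.33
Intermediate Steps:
o = -41/15 (o = -2 + (-3/1 + 2/(-3))/5 = -2 + (-3*1 + 2*(-⅓))/5 = -2 + (-3 - ⅔)/5 = -2 + (⅕)*(-11/3) = -2 - 11/15 = -41/15 ≈ -2.7333)
J(L, b) = 10/7 + L*b²/7 (J(L, b) = ((b*L)*b + 10)/7 = ((L*b)*b + 10)/7 = (L*b² + 10)/7 = (10 + L*b²)/7 = 10/7 + L*b²/7)
(J(o, c(-2)) + Q(-4, -10))*G = ((10/7 + (⅐)*(-41/15)*(-2)²) - 7)*(-25) = ((10/7 + (⅐)*(-41/15)*4) - 7)*(-25) = ((10/7 - 164/105) - 7)*(-25) = (-2/15 - 7)*(-25) = -107/15*(-25) = 535/3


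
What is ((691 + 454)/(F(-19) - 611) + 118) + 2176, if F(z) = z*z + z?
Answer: 615941/269 ≈ 2289.7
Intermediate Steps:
F(z) = z + z² (F(z) = z² + z = z + z²)
((691 + 454)/(F(-19) - 611) + 118) + 2176 = ((691 + 454)/(-19*(1 - 19) - 611) + 118) + 2176 = (1145/(-19*(-18) - 611) + 118) + 2176 = (1145/(342 - 611) + 118) + 2176 = (1145/(-269) + 118) + 2176 = (1145*(-1/269) + 118) + 2176 = (-1145/269 + 118) + 2176 = 30597/269 + 2176 = 615941/269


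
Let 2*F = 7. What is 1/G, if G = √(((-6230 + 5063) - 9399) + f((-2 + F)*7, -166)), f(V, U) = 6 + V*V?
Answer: -2*I*√41799/41799 ≈ -0.0097824*I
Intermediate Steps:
F = 7/2 (F = (½)*7 = 7/2 ≈ 3.5000)
f(V, U) = 6 + V²
G = I*√41799/2 (G = √(((-6230 + 5063) - 9399) + (6 + ((-2 + 7/2)*7)²)) = √((-1167 - 9399) + (6 + ((3/2)*7)²)) = √(-10566 + (6 + (21/2)²)) = √(-10566 + (6 + 441/4)) = √(-10566 + 465/4) = √(-41799/4) = I*√41799/2 ≈ 102.22*I)
1/G = 1/(I*√41799/2) = -2*I*√41799/41799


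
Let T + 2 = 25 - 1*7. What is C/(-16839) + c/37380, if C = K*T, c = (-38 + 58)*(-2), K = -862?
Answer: 8581190/10490697 ≈ 0.81798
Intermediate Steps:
T = 16 (T = -2 + (25 - 1*7) = -2 + (25 - 7) = -2 + 18 = 16)
c = -40 (c = 20*(-2) = -40)
C = -13792 (C = -862*16 = -13792)
C/(-16839) + c/37380 = -13792/(-16839) - 40/37380 = -13792*(-1/16839) - 40*1/37380 = 13792/16839 - 2/1869 = 8581190/10490697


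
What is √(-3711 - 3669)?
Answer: 6*I*√205 ≈ 85.907*I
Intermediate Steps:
√(-3711 - 3669) = √(-7380) = 6*I*√205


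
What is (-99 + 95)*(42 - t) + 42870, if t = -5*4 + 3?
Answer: 42634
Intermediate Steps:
t = -17 (t = -20 + 3 = -17)
(-99 + 95)*(42 - t) + 42870 = (-99 + 95)*(42 - 1*(-17)) + 42870 = -4*(42 + 17) + 42870 = -4*59 + 42870 = -236 + 42870 = 42634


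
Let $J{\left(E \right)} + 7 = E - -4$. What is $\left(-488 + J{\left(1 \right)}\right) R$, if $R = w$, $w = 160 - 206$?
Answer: $22540$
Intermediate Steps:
$J{\left(E \right)} = -3 + E$ ($J{\left(E \right)} = -7 + \left(E - -4\right) = -7 + \left(E + 4\right) = -7 + \left(4 + E\right) = -3 + E$)
$w = -46$
$R = -46$
$\left(-488 + J{\left(1 \right)}\right) R = \left(-488 + \left(-3 + 1\right)\right) \left(-46\right) = \left(-488 - 2\right) \left(-46\right) = \left(-490\right) \left(-46\right) = 22540$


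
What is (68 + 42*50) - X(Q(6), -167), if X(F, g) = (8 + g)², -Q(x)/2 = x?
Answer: -23113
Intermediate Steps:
Q(x) = -2*x
(68 + 42*50) - X(Q(6), -167) = (68 + 42*50) - (8 - 167)² = (68 + 2100) - 1*(-159)² = 2168 - 1*25281 = 2168 - 25281 = -23113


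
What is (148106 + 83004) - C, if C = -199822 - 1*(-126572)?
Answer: 304360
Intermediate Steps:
C = -73250 (C = -199822 + 126572 = -73250)
(148106 + 83004) - C = (148106 + 83004) - 1*(-73250) = 231110 + 73250 = 304360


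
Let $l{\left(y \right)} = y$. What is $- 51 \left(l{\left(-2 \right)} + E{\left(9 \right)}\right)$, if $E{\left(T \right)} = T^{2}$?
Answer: $-4029$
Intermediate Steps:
$- 51 \left(l{\left(-2 \right)} + E{\left(9 \right)}\right) = - 51 \left(-2 + 9^{2}\right) = - 51 \left(-2 + 81\right) = \left(-51\right) 79 = -4029$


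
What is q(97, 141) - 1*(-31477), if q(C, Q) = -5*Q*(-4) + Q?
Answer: 34438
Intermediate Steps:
q(C, Q) = 21*Q (q(C, Q) = -(-20)*Q + Q = 20*Q + Q = 21*Q)
q(97, 141) - 1*(-31477) = 21*141 - 1*(-31477) = 2961 + 31477 = 34438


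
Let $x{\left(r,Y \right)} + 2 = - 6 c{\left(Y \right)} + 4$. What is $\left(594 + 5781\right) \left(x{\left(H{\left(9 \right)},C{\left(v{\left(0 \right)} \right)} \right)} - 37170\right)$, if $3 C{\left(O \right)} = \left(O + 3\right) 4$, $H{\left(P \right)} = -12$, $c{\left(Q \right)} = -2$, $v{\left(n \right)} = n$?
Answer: $-236869500$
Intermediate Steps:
$C{\left(O \right)} = 4 + \frac{4 O}{3}$ ($C{\left(O \right)} = \frac{\left(O + 3\right) 4}{3} = \frac{\left(3 + O\right) 4}{3} = \frac{12 + 4 O}{3} = 4 + \frac{4 O}{3}$)
$x{\left(r,Y \right)} = 14$ ($x{\left(r,Y \right)} = -2 + \left(\left(-6\right) \left(-2\right) + 4\right) = -2 + \left(12 + 4\right) = -2 + 16 = 14$)
$\left(594 + 5781\right) \left(x{\left(H{\left(9 \right)},C{\left(v{\left(0 \right)} \right)} \right)} - 37170\right) = \left(594 + 5781\right) \left(14 - 37170\right) = 6375 \left(-37156\right) = -236869500$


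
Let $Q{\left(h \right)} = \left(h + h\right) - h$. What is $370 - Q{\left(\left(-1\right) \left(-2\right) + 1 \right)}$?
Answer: $367$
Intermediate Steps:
$Q{\left(h \right)} = h$ ($Q{\left(h \right)} = 2 h - h = h$)
$370 - Q{\left(\left(-1\right) \left(-2\right) + 1 \right)} = 370 - \left(\left(-1\right) \left(-2\right) + 1\right) = 370 - \left(2 + 1\right) = 370 - 3 = 367$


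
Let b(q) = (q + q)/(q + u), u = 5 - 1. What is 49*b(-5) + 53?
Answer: 543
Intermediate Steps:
u = 4
b(q) = 2*q/(4 + q) (b(q) = (q + q)/(q + 4) = (2*q)/(4 + q) = 2*q/(4 + q))
49*b(-5) + 53 = 49*(2*(-5)/(4 - 5)) + 53 = 49*(2*(-5)/(-1)) + 53 = 49*(2*(-5)*(-1)) + 53 = 49*10 + 53 = 490 + 53 = 543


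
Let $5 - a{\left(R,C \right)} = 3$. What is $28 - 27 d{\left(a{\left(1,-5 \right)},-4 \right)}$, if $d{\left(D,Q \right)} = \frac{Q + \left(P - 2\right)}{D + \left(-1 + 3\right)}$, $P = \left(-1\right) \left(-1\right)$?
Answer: $\frac{247}{4} \approx 61.75$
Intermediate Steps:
$a{\left(R,C \right)} = 2$ ($a{\left(R,C \right)} = 5 - 3 = 2$)
$P = 1$
$d{\left(D,Q \right)} = \frac{-1 + Q}{2 + D}$ ($d{\left(D,Q \right)} = \frac{Q + \left(1 - 2\right)}{D + \left(-1 + 3\right)} = \frac{Q + \left(1 - 2\right)}{D + 2} = \frac{Q - 1}{2 + D} = \frac{-1 + Q}{2 + D}$)
$28 - 27 d{\left(a{\left(1,-5 \right)},-4 \right)} = 28 - 27 \frac{-1 - 4}{2 + 2} = 28 - 27 \cdot \frac{1}{4} \left(-5\right) = 28 - - \frac{135}{4} = 28 + \frac{135}{4} = \frac{247}{4}$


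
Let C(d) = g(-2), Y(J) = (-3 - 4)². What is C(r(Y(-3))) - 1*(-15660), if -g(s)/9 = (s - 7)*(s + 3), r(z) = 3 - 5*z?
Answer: 15741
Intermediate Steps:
Y(J) = 49 (Y(J) = (-7)² = 49)
g(s) = -9*(-7 + s)*(3 + s) (g(s) = -9*(s - 7)*(s + 3) = -9*(-7 + s)*(3 + s))
C(d) = 81 (C(d) = 189 - 9*(-2)² + 36*(-2) = 189 - 9*4 - 72 = 189 - 36 - 72 = 81)
C(r(Y(-3))) - 1*(-15660) = 81 - 1*(-15660) = 81 + 15660 = 15741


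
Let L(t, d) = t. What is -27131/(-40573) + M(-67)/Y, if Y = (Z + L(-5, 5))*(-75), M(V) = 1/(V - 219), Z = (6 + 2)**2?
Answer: 2641205971/3949781550 ≈ 0.66870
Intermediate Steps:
Z = 64 (Z = 8**2 = 64)
M(V) = 1/(-219 + V)
Y = -4425 (Y = (64 - 5)*(-75) = 59*(-75) = -4425)
-27131/(-40573) + M(-67)/Y = -27131/(-40573) + 1/(-219 - 67*(-4425)) = -27131*(-1/40573) - 1/4425/(-286) = 2087/3121 - 1/286*(-1/4425) = 2087/3121 + 1/1265550 = 2641205971/3949781550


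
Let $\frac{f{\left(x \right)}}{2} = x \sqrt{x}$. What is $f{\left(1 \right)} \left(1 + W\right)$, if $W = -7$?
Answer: $-12$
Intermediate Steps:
$f{\left(x \right)} = 2 x^{\frac{3}{2}}$ ($f{\left(x \right)} = 2 x \sqrt{x} = 2 x^{\frac{3}{2}}$)
$f{\left(1 \right)} \left(1 + W\right) = 2 \cdot 1^{\frac{3}{2}} \left(1 - 7\right) = 2 \cdot 1 \left(-6\right) = 2 \left(-6\right) = -12$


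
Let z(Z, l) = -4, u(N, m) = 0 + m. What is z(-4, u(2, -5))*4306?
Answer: -17224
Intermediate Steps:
u(N, m) = m
z(-4, u(2, -5))*4306 = -4*4306 = -17224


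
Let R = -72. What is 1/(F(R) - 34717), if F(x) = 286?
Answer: -1/34431 ≈ -2.9044e-5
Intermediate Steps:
1/(F(R) - 34717) = 1/(286 - 34717) = 1/(-34431) = -1/34431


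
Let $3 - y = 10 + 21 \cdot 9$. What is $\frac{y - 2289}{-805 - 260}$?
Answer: $\frac{7}{3} \approx 2.3333$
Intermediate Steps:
$y = -196$ ($y = 3 - \left(10 + 21 \cdot 9\right) = 3 - \left(10 + 189\right) = 3 - 199 = -196$)
$\frac{y - 2289}{-805 - 260} = \frac{-196 - 2289}{-805 - 260} = - \frac{2485}{-805 - 260} = - \frac{2485}{-1065} = \left(-2485\right) \left(- \frac{1}{1065}\right) = \frac{7}{3}$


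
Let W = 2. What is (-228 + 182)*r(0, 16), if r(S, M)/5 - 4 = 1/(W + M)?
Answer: -8395/9 ≈ -932.78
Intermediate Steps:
r(S, M) = 20 + 5/(2 + M)
(-228 + 182)*r(0, 16) = (-228 + 182)*(5*(9 + 4*16)/(2 + 16)) = -230*(9 + 64)/18 = -230*73/18 = -46*365/18 = -8395/9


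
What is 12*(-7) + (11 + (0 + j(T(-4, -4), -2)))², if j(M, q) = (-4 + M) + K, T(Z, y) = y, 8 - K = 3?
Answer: -20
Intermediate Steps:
K = 5 (K = 8 - 1*3 = 8 - 3 = 5)
j(M, q) = 1 + M (j(M, q) = (-4 + M) + 5 = 1 + M)
12*(-7) + (11 + (0 + j(T(-4, -4), -2)))² = 12*(-7) + (11 + (0 + (1 - 4)))² = -84 + (11 + (0 - 3))² = -84 + (11 - 3)² = -84 + 8² = -84 + 64 = -20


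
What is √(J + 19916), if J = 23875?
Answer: √43791 ≈ 209.26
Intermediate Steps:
√(J + 19916) = √(23875 + 19916) = √43791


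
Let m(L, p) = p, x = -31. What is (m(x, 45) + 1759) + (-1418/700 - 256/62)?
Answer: 19506621/10850 ≈ 1797.8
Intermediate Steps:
(m(x, 45) + 1759) + (-1418/700 - 256/62) = (45 + 1759) + (-1418/700 - 256/62) = 1804 + (-1418*1/700 - 256*1/62) = 1804 + (-709/350 - 128/31) = 1804 - 66779/10850 = 19506621/10850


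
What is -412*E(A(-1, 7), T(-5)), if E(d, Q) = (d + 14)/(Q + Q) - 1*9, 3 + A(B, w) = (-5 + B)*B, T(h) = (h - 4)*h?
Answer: 163358/45 ≈ 3630.2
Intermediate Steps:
T(h) = h*(-4 + h) (T(h) = (-4 + h)*h = h*(-4 + h))
A(B, w) = -3 + B*(-5 + B) (A(B, w) = -3 + (-5 + B)*B = -3 + B*(-5 + B))
E(d, Q) = -9 + (14 + d)/(2*Q) (E(d, Q) = (14 + d)/((2*Q)) - 9 = (14 + d)*(1/(2*Q)) - 9 = (14 + d)/(2*Q) - 9 = -9 + (14 + d)/(2*Q))
-412*E(A(-1, 7), T(-5)) = -206*(14 + (-3 + (-1)² - 5*(-1)) - (-90)*(-4 - 5))/((-5*(-4 - 5))) = -206*(14 + (-3 + 1 + 5) - (-90)*(-9))/((-5*(-9))) = -206*(14 + 3 - 18*45)/45 = -206*(14 + 3 - 810)/45 = -206*(-793)/45 = -412*(-793/90) = 163358/45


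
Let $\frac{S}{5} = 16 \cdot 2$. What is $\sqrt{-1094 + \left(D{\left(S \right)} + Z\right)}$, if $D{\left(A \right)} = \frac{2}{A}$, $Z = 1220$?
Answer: $\frac{\sqrt{50405}}{20} \approx 11.226$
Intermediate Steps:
$S = 160$ ($S = 5 \cdot 16 \cdot 2 = 5 \cdot 32 = 160$)
$\sqrt{-1094 + \left(D{\left(S \right)} + Z\right)} = \sqrt{-1094 + \left(\frac{2}{160} + 1220\right)} = \sqrt{-1094 + \left(2 \cdot \frac{1}{160} + 1220\right)} = \sqrt{-1094 + \left(\frac{1}{80} + 1220\right)} = \sqrt{-1094 + \frac{97601}{80}} = \sqrt{\frac{10081}{80}} = \frac{\sqrt{50405}}{20}$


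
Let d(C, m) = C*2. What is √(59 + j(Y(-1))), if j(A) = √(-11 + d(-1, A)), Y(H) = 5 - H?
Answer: √(59 + I*√13) ≈ 7.6847 + 0.23459*I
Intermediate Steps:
d(C, m) = 2*C
j(A) = I*√13 (j(A) = √(-11 + 2*(-1)) = √(-11 - 2) = √(-13) = I*√13)
√(59 + j(Y(-1))) = √(59 + I*√13)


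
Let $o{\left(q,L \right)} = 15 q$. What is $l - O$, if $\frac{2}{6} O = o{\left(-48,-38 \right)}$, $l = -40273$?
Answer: $-38113$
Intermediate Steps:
$O = -2160$ ($O = 3 \cdot 15 \left(-48\right) = 3 \left(-720\right) = -2160$)
$l - O = -40273 - -2160 = -40273 + 2160 = -38113$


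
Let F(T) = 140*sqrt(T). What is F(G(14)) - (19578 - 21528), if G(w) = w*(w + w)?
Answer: 1950 + 1960*sqrt(2) ≈ 4721.9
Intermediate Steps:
G(w) = 2*w**2 (G(w) = w*(2*w) = 2*w**2)
F(G(14)) - (19578 - 21528) = 140*sqrt(2*14**2) - (19578 - 21528) = 140*sqrt(2*196) - 1*(-1950) = 140*sqrt(392) + 1950 = 140*(14*sqrt(2)) + 1950 = 1960*sqrt(2) + 1950 = 1950 + 1960*sqrt(2)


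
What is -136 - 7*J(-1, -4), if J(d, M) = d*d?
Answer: -143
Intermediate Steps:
J(d, M) = d²
-136 - 7*J(-1, -4) = -136 - 7*(-1)² = -136 - 7*1 = -136 - 7 = -143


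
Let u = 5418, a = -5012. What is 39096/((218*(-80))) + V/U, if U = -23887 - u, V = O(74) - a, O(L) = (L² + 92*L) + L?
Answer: -36216027/12776980 ≈ -2.8345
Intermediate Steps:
O(L) = L² + 93*L
V = 17370 (V = 74*(93 + 74) - 1*(-5012) = 74*167 + 5012 = 12358 + 5012 = 17370)
U = -29305 (U = -23887 - 1*5418 = -23887 - 5418 = -29305)
39096/((218*(-80))) + V/U = 39096/((218*(-80))) + 17370/(-29305) = 39096/(-17440) + 17370*(-1/29305) = 39096*(-1/17440) - 3474/5861 = -4887/2180 - 3474/5861 = -36216027/12776980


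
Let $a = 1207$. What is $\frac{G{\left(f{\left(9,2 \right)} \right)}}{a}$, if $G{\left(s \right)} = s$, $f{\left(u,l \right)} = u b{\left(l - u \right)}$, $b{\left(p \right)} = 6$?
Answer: $\frac{54}{1207} \approx 0.044739$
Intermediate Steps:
$f{\left(u,l \right)} = 6 u$ ($f{\left(u,l \right)} = u 6 = 6 u$)
$\frac{G{\left(f{\left(9,2 \right)} \right)}}{a} = \frac{6 \cdot 9}{1207} = 54 \cdot \frac{1}{1207} = \frac{54}{1207}$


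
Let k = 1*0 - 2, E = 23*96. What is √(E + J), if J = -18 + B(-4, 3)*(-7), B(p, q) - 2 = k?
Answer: √2190 ≈ 46.797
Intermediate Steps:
E = 2208
k = -2 (k = 0 - 2 = -2)
B(p, q) = 0 (B(p, q) = 2 - 2 = 0)
J = -18 (J = -18 + 0*(-7) = -18 + 0 = -18)
√(E + J) = √(2208 - 18) = √2190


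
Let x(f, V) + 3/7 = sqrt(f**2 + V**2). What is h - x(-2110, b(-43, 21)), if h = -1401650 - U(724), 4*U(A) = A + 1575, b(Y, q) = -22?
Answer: -39262281/28 - 2*sqrt(1113146) ≈ -1.4043e+6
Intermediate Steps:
x(f, V) = -3/7 + sqrt(V**2 + f**2) (x(f, V) = -3/7 + sqrt(f**2 + V**2) = -3/7 + sqrt(V**2 + f**2))
U(A) = 1575/4 + A/4 (U(A) = (A + 1575)/4 = (1575 + A)/4 = 1575/4 + A/4)
h = -5608899/4 (h = -1401650 - (1575/4 + (1/4)*724) = -1401650 - (1575/4 + 181) = -1401650 - 1*2299/4 = -1401650 - 2299/4 = -5608899/4 ≈ -1.4022e+6)
h - x(-2110, b(-43, 21)) = -5608899/4 - (-3/7 + sqrt((-22)**2 + (-2110)**2)) = -5608899/4 - (-3/7 + sqrt(484 + 4452100)) = -5608899/4 - (-3/7 + sqrt(4452584)) = -5608899/4 - (-3/7 + 2*sqrt(1113146)) = -5608899/4 + (3/7 - 2*sqrt(1113146)) = -39262281/28 - 2*sqrt(1113146)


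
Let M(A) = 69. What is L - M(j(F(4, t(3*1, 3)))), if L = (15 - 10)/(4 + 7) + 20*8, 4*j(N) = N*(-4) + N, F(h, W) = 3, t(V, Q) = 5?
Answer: 1006/11 ≈ 91.455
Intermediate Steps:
j(N) = -3*N/4 (j(N) = (N*(-4) + N)/4 = (-4*N + N)/4 = (-3*N)/4 = -3*N/4)
L = 1765/11 (L = 5/11 + 160 = 1765/11 ≈ 160.45)
L - M(j(F(4, t(3*1, 3)))) = 1765/11 - 1*69 = 1765/11 - 69 = 1006/11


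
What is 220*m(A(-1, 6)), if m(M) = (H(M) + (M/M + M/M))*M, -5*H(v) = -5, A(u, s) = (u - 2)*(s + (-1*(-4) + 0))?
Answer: -19800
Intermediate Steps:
A(u, s) = (-2 + u)*(4 + s) (A(u, s) = (-2 + u)*(s + (4 + 0)) = (-2 + u)*(s + 4) = (-2 + u)*(4 + s))
H(v) = 1 (H(v) = -⅕*(-5) = 1)
m(M) = 3*M (m(M) = (1 + (M/M + M/M))*M = (1 + (1 + 1))*M = (1 + 2)*M = 3*M)
220*m(A(-1, 6)) = 220*(3*(-8 - 2*6 + 4*(-1) + 6*(-1))) = 220*(3*(-8 - 12 - 4 - 6)) = 220*(3*(-30)) = 220*(-90) = -19800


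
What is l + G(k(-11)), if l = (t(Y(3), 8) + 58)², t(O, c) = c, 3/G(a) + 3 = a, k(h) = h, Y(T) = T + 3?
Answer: 60981/14 ≈ 4355.8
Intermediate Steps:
Y(T) = 3 + T
G(a) = 3/(-3 + a)
l = 4356 (l = (8 + 58)² = 66² = 4356)
l + G(k(-11)) = 4356 + 3/(-3 - 11) = 4356 + 3/(-14) = 4356 + 3*(-1/14) = 4356 - 3/14 = 60981/14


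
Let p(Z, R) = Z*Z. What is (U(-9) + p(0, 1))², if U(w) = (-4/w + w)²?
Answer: 35153041/6561 ≈ 5357.9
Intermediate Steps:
p(Z, R) = Z²
U(w) = (w - 4/w)²
(U(-9) + p(0, 1))² = ((-4 + (-9)²)²/(-9)² + 0²)² = ((-4 + 81)²/81 + 0)² = ((1/81)*77² + 0)² = ((1/81)*5929 + 0)² = (5929/81 + 0)² = (5929/81)² = 35153041/6561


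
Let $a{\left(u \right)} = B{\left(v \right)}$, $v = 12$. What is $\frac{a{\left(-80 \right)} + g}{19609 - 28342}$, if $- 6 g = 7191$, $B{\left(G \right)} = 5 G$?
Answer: $\frac{759}{5822} \approx 0.13037$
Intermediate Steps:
$a{\left(u \right)} = 60$ ($a{\left(u \right)} = 5 \cdot 12 = 60$)
$g = - \frac{2397}{2}$ ($g = \left(- \frac{1}{6}\right) 7191 = - \frac{2397}{2} \approx -1198.5$)
$\frac{a{\left(-80 \right)} + g}{19609 - 28342} = \frac{60 - \frac{2397}{2}}{19609 - 28342} = - \frac{2277}{2 \left(-8733\right)} = \left(- \frac{2277}{2}\right) \left(- \frac{1}{8733}\right) = \frac{759}{5822}$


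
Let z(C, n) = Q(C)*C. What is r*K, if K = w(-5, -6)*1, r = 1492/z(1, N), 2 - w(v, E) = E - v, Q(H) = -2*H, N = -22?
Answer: -2238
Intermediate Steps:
z(C, n) = -2*C² (z(C, n) = (-2*C)*C = -2*C²)
w(v, E) = 2 + v - E (w(v, E) = 2 - (E - v) = 2 + (v - E) = 2 + v - E)
r = -746 (r = 1492/((-2*1²)) = 1492/((-2*1)) = 1492/(-2) = 1492*(-½) = -746)
K = 3 (K = (2 - 5 - 1*(-6))*1 = (2 - 5 + 6)*1 = 3*1 = 3)
r*K = -746*3 = -2238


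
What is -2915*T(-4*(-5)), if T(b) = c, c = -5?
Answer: 14575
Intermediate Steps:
T(b) = -5
-2915*T(-4*(-5)) = -2915*(-5) = 14575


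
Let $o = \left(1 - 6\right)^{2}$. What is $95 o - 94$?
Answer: $2281$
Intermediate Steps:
$o = 25$ ($o = \left(1 - 6\right)^{2} = \left(-5\right)^{2} = 25$)
$95 o - 94 = 95 \cdot 25 - 94 = 2375 - 94 = 2281$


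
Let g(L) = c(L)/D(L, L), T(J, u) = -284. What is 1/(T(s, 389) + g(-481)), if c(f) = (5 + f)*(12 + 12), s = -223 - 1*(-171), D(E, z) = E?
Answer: -481/125180 ≈ -0.0038425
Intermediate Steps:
s = -52 (s = -223 + 171 = -52)
c(f) = 120 + 24*f (c(f) = (5 + f)*24 = 120 + 24*f)
g(L) = (120 + 24*L)/L
1/(T(s, 389) + g(-481)) = 1/(-284 + (24 + 120/(-481))) = 1/(-284 + (24 + 120*(-1/481))) = 1/(-284 + (24 - 120/481)) = 1/(-284 + 11424/481) = 1/(-125180/481) = -481/125180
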